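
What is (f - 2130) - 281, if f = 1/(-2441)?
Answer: -5885252/2441 ≈ -2411.0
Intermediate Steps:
f = -1/2441 ≈ -0.00040967
(f - 2130) - 281 = (-1/2441 - 2130) - 281 = -5199331/2441 - 281 = -5885252/2441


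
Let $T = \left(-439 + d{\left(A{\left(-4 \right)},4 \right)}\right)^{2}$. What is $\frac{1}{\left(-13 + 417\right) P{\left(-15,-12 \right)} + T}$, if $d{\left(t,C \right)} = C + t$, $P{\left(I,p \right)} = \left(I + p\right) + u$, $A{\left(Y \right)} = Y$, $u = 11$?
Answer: $\frac{1}{186257} \approx 5.3689 \cdot 10^{-6}$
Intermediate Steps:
$P{\left(I,p \right)} = 11 + I + p$ ($P{\left(I,p \right)} = \left(I + p\right) + 11 = 11 + I + p$)
$T = 192721$ ($T = \left(-439 + \left(4 - 4\right)\right)^{2} = \left(-439 + 0\right)^{2} = \left(-439\right)^{2} = 192721$)
$\frac{1}{\left(-13 + 417\right) P{\left(-15,-12 \right)} + T} = \frac{1}{\left(-13 + 417\right) \left(11 - 15 - 12\right) + 192721} = \frac{1}{404 \left(-16\right) + 192721} = \frac{1}{-6464 + 192721} = \frac{1}{186257}$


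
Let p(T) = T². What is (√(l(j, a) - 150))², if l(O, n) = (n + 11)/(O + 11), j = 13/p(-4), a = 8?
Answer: -28046/189 ≈ -148.39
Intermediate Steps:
j = 13/16 (j = 13/((-4)²) = 13/16 ≈ 0.81250)
l(O, n) = (11 + n)/(11 + O)
(√(l(j, a) - 150))² = (√((11 + 8)/(11 + 13/16) - 150))² = (√(19/(189/16) - 150))² = (√((16/189)*19 - 150))² = (√(304/189 - 150))² = (√(-28046/189))² = (I*√588966/63)² = -28046/189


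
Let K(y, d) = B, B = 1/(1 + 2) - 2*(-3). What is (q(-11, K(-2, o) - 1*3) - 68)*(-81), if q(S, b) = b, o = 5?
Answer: 5238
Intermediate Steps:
B = 19/3 (B = 1/3 + 6 = 19/3 ≈ 6.3333)
K(y, d) = 19/3
(q(-11, K(-2, o) - 1*3) - 68)*(-81) = ((19/3 - 1*3) - 68)*(-81) = ((19/3 - 3) - 68)*(-81) = (10/3 - 68)*(-81) = -194/3*(-81) = 5238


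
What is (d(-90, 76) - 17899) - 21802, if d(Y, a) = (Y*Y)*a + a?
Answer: 575975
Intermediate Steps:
d(Y, a) = a + a*Y² (d(Y, a) = Y²*a + a = a*Y² + a = a + a*Y²)
(d(-90, 76) - 17899) - 21802 = (76*(1 + (-90)²) - 17899) - 21802 = (76*(1 + 8100) - 17899) - 21802 = (76*8101 - 17899) - 21802 = (615676 - 17899) - 21802 = 597777 - 21802 = 575975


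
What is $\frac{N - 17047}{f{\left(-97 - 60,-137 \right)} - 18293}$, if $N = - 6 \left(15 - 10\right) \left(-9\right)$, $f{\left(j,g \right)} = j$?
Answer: $\frac{16777}{18450} \approx 0.90932$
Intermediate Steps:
$N = 270$ ($N = - 6 \left(15 - 10\right) \left(-9\right) = \left(-6\right) 5 \left(-9\right) = \left(-30\right) \left(-9\right) = 270$)
$\frac{N - 17047}{f{\left(-97 - 60,-137 \right)} - 18293} = \frac{270 - 17047}{\left(-97 - 60\right) - 18293} = - \frac{16777}{\left(-97 - 60\right) - 18293} = - \frac{16777}{-157 - 18293} = - \frac{16777}{-18450} = \left(-16777\right) \left(- \frac{1}{18450}\right) = \frac{16777}{18450}$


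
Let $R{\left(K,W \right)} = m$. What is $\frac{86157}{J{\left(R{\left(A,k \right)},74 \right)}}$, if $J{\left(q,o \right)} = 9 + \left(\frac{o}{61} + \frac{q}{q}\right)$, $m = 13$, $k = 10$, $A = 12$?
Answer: $\frac{583953}{76} \approx 7683.6$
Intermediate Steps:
$R{\left(K,W \right)} = 13$
$J{\left(q,o \right)} = 10 + \frac{o}{61}$ ($J{\left(q,o \right)} = 9 + \left(o \frac{1}{61} + 1\right) = 9 + \left(\frac{o}{61} + 1\right) = 9 + \left(1 + \frac{o}{61}\right) = 10 + \frac{o}{61}$)
$\frac{86157}{J{\left(R{\left(A,k \right)},74 \right)}} = \frac{86157}{10 + \frac{1}{61} \cdot 74} = \frac{86157}{10 + \frac{74}{61}} = \frac{86157}{\frac{684}{61}} = 86157 \cdot \frac{61}{684} = \frac{583953}{76}$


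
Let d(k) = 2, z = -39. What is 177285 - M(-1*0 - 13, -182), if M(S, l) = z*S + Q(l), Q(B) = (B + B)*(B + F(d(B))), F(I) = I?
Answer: 111258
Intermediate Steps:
Q(B) = 2*B*(2 + B) (Q(B) = (B + B)*(B + 2) = (2*B)*(2 + B) = 2*B*(2 + B))
M(S, l) = -39*S + 2*l*(2 + l)
177285 - M(-1*0 - 13, -182) = 177285 - (-39*(-1*0 - 13) + 2*(-182)*(2 - 182)) = 177285 - (-39*(0 - 13) + 2*(-182)*(-180)) = 177285 - (-39*(-13) + 65520) = 177285 - (507 + 65520) = 177285 - 1*66027 = 177285 - 66027 = 111258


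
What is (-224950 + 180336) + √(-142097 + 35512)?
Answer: -44614 + I*√106585 ≈ -44614.0 + 326.47*I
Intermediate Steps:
(-224950 + 180336) + √(-142097 + 35512) = -44614 + √(-106585) = -44614 + I*√106585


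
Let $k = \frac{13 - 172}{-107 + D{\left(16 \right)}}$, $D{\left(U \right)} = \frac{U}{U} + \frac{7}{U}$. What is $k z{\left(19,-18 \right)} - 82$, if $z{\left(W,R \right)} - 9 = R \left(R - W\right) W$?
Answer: $\frac{10692058}{563} \approx 18991.0$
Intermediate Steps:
$D{\left(U \right)} = 1 + \frac{7}{U}$
$k = \frac{848}{563}$ ($k = \frac{13 - 172}{-107 + \frac{7 + 16}{16}} = - \frac{159}{-107 + \frac{1}{16} \cdot 23} = - \frac{159}{-107 + \frac{23}{16}} = - \frac{159}{- \frac{1689}{16}} = \left(-159\right) \left(- \frac{16}{1689}\right) = \frac{848}{563} \approx 1.5062$)
$z{\left(W,R \right)} = 9 + R W \left(R - W\right)$ ($z{\left(W,R \right)} = 9 + R \left(R - W\right) W = 9 + R W \left(R - W\right)$)
$k z{\left(19,-18 \right)} - 82 = \frac{848 \left(9 + 19 \left(-18\right)^{2} - - 18 \cdot 19^{2}\right)}{563} - 82 = \frac{848 \left(9 + 19 \cdot 324 - \left(-18\right) 361\right)}{563} - 82 = \frac{848 \left(9 + 6156 + 6498\right)}{563} - 82 = \frac{848}{563} \cdot 12663 - 82 = \frac{10738224}{563} - 82 = \frac{10692058}{563}$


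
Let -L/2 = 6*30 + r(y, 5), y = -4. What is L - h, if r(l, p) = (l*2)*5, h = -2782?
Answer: 2502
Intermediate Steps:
r(l, p) = 10*l (r(l, p) = (2*l)*5 = 10*l)
L = -280 (L = -2*(6*30 + 10*(-4)) = -2*(180 - 40) = -2*140 = -280)
L - h = -280 - 1*(-2782) = -280 + 2782 = 2502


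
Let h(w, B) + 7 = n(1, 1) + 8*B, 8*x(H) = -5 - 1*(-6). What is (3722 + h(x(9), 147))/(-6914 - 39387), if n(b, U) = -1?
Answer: -4890/46301 ≈ -0.10561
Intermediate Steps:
x(H) = 1/8 (x(H) = (-5 - 1*(-6))/8 = (-5 + 6)/8 = (1/8)*1 = 1/8)
h(w, B) = -8 + 8*B (h(w, B) = -7 + (-1 + 8*B) = -8 + 8*B)
(3722 + h(x(9), 147))/(-6914 - 39387) = (3722 + (-8 + 8*147))/(-6914 - 39387) = (3722 + (-8 + 1176))/(-46301) = (3722 + 1168)*(-1/46301) = 4890*(-1/46301) = -4890/46301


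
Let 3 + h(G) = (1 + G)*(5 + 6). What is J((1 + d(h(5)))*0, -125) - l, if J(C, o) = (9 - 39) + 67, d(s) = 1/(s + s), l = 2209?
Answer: -2172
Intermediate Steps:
h(G) = 8 + 11*G (h(G) = -3 + (1 + G)*(5 + 6) = -3 + (1 + G)*11 = -3 + (11 + 11*G) = 8 + 11*G)
d(s) = 1/(2*s)
J(C, o) = 37 (J(C, o) = -30 + 67 = 37)
J((1 + d(h(5)))*0, -125) - l = 37 - 1*2209 = 37 - 2209 = -2172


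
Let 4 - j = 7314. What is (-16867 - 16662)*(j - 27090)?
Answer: 1153397600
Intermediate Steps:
j = -7310 (j = 4 - 1*7314 = 4 - 7314 = -7310)
(-16867 - 16662)*(j - 27090) = (-16867 - 16662)*(-7310 - 27090) = -33529*(-34400) = 1153397600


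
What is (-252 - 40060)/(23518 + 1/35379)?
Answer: -1426198248/832043323 ≈ -1.7141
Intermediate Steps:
(-252 - 40060)/(23518 + 1/35379) = -40312/(23518 + 1/35379) = -40312/832043323/35379 = -40312*35379/832043323 = -1426198248/832043323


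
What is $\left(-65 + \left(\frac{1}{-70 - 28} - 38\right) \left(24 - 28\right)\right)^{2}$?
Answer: $\frac{18190225}{2401} \approx 7576.1$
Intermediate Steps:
$\left(-65 + \left(\frac{1}{-70 - 28} - 38\right) \left(24 - 28\right)\right)^{2} = \left(-65 + \left(\frac{1}{-98} - 38\right) \left(-4\right)\right)^{2} = \left(-65 + \left(- \frac{1}{98} - 38\right) \left(-4\right)\right)^{2} = \left(-65 - - \frac{7450}{49}\right)^{2} = \left(-65 + \frac{7450}{49}\right)^{2} = \left(\frac{4265}{49}\right)^{2} = \frac{18190225}{2401}$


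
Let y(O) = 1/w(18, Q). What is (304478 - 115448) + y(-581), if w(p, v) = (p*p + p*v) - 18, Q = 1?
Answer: 61245721/324 ≈ 1.8903e+5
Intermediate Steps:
w(p, v) = -18 + p² + p*v (w(p, v) = (p² + p*v) - 18 = -18 + p² + p*v)
y(O) = 1/324 (y(O) = 1/(-18 + 18² + 18*1) = 1/(-18 + 324 + 18) = 1/324)
(304478 - 115448) + y(-581) = (304478 - 115448) + 1/324 = 189030 + 1/324 = 61245721/324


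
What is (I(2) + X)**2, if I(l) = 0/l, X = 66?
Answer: 4356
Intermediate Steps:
I(l) = 0
(I(2) + X)**2 = (0 + 66)**2 = 66**2 = 4356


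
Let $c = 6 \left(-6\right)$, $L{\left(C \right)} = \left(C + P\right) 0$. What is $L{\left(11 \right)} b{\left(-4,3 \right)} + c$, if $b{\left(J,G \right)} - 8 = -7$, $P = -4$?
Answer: $-36$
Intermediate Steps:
$b{\left(J,G \right)} = 1$ ($b{\left(J,G \right)} = 8 - 7 = 1$)
$L{\left(C \right)} = 0$ ($L{\left(C \right)} = \left(C - 4\right) 0 = \left(-4 + C\right) 0 = 0$)
$c = -36$
$L{\left(11 \right)} b{\left(-4,3 \right)} + c = 0 \cdot 1 - 36 = 0 - 36 = -36$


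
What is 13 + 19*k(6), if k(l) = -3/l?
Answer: 7/2 ≈ 3.5000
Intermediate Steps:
13 + 19*k(6) = 13 + 19*(-3/6) = 13 + 19*(-3*⅙) = 13 + 19*(-½) = 13 - 19/2 = 7/2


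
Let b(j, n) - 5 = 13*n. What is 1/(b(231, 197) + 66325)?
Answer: 1/68891 ≈ 1.4516e-5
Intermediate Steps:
b(j, n) = 5 + 13*n
1/(b(231, 197) + 66325) = 1/((5 + 13*197) + 66325) = 1/((5 + 2561) + 66325) = 1/(2566 + 66325) = 1/68891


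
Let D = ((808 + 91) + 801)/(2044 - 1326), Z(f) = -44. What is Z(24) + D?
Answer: -14946/359 ≈ -41.632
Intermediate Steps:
D = 850/359 (D = (899 + 801)/718 = 1700*(1/718) = 850/359 ≈ 2.3677)
Z(24) + D = -44 + 850/359 = -14946/359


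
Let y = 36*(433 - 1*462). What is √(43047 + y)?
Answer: 3*√4667 ≈ 204.95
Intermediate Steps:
y = -1044 (y = 36*(433 - 462) = 36*(-29) = -1044)
√(43047 + y) = √(43047 - 1044) = √42003 = 3*√4667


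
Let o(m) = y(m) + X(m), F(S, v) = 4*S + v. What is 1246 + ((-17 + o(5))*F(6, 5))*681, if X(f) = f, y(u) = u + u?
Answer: -38252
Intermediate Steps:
y(u) = 2*u
F(S, v) = v + 4*S
o(m) = 3*m (o(m) = 2*m + m = 3*m)
1246 + ((-17 + o(5))*F(6, 5))*681 = 1246 + ((-17 + 3*5)*(5 + 4*6))*681 = 1246 + ((-17 + 15)*(5 + 24))*681 = 1246 - 2*29*681 = 1246 - 58*681 = 1246 - 39498 = -38252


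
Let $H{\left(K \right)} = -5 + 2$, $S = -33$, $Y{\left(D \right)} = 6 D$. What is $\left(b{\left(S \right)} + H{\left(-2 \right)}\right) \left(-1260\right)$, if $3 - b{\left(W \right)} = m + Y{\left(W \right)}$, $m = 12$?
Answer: $-234360$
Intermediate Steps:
$H{\left(K \right)} = -3$
$b{\left(W \right)} = -9 - 6 W$ ($b{\left(W \right)} = 3 - \left(12 + 6 W\right) = -9 - 6 W$)
$\left(b{\left(S \right)} + H{\left(-2 \right)}\right) \left(-1260\right) = \left(\left(-9 - -198\right) - 3\right) \left(-1260\right) = \left(\left(-9 + 198\right) - 3\right) \left(-1260\right) = \left(189 - 3\right) \left(-1260\right) = 186 \left(-1260\right) = -234360$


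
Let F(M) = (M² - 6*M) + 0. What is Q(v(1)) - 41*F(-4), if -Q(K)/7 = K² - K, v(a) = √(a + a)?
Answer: -1654 + 7*√2 ≈ -1644.1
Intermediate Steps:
v(a) = √2*√a (v(a) = √(2*a) = √2*√a)
F(M) = M² - 6*M
Q(K) = -7*K² + 7*K (Q(K) = -7*(K² - K) = -7*K² + 7*K)
Q(v(1)) - 41*F(-4) = 7*(√2*√1)*(1 - √2*√1) - (-164)*(-6 - 4) = 7*(√2*1)*(1 - √2) - (-164)*(-10) = 7*√2*(1 - √2) - 41*40 = 7*√2*(1 - √2) - 1640 = -1640 + 7*√2*(1 - √2)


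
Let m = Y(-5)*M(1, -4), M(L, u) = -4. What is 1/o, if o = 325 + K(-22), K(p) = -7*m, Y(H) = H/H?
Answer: 1/353 ≈ 0.0028329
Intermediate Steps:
Y(H) = 1
m = -4 (m = 1*(-4) = -4)
K(p) = 28 (K(p) = -7*(-4) = 28)
o = 353 (o = 325 + 28 = 353)
1/o = 1/353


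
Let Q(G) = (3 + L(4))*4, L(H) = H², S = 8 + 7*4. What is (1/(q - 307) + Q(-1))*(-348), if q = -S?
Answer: -9071316/343 ≈ -26447.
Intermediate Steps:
S = 36 (S = 8 + 28 = 36)
q = -36 (q = -1*36 = -36)
Q(G) = 76 (Q(G) = (3 + 4²)*4 = (3 + 16)*4 = 19*4 = 76)
(1/(q - 307) + Q(-1))*(-348) = (1/(-36 - 307) + 76)*(-348) = (1/(-343) + 76)*(-348) = (-1/343 + 76)*(-348) = (26067/343)*(-348) = -9071316/343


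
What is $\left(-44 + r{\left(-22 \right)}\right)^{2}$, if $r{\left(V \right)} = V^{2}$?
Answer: $193600$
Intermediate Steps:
$\left(-44 + r{\left(-22 \right)}\right)^{2} = \left(-44 + \left(-22\right)^{2}\right)^{2} = \left(-44 + 484\right)^{2} = 440^{2} = 193600$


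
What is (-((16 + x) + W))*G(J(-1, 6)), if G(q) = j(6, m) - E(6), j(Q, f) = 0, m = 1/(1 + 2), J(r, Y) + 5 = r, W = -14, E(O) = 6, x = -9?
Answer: -42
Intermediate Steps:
J(r, Y) = -5 + r
m = 1/3 ≈ 0.33333
G(q) = -6 (G(q) = 0 - 1*6 = 0 - 6 = -6)
(-((16 + x) + W))*G(J(-1, 6)) = -((16 - 9) - 14)*(-6) = -(7 - 14)*(-6) = -1*(-7)*(-6) = 7*(-6) = -42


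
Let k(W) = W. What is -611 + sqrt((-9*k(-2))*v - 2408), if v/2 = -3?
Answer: -611 + 2*I*sqrt(629) ≈ -611.0 + 50.16*I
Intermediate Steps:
v = -6 (v = 2*(-3) = -6)
-611 + sqrt((-9*k(-2))*v - 2408) = -611 + sqrt(-9*(-2)*(-6) - 2408) = -611 + sqrt(18*(-6) - 2408) = -611 + sqrt(-108 - 2408) = -611 + sqrt(-2516) = -611 + 2*I*sqrt(629)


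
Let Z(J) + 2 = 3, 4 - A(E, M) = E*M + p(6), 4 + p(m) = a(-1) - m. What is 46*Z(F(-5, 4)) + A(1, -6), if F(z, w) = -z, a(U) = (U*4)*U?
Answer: 62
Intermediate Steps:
a(U) = 4*U² (a(U) = (4*U)*U = 4*U²)
p(m) = -m (p(m) = -4 + (4*(-1)² - m) = -4 + (4*1 - m) = -4 + (4 - m) = -m)
A(E, M) = 10 - E*M (A(E, M) = 4 - (E*M - 1*6) = 4 - (E*M - 6) = 4 - (-6 + E*M) = 4 + (6 - E*M) = 10 - E*M)
Z(J) = 1 (Z(J) = -2 + 3 = 1)
46*Z(F(-5, 4)) + A(1, -6) = 46*1 + (10 - 1*1*(-6)) = 46 + (10 + 6) = 46 + 16 = 62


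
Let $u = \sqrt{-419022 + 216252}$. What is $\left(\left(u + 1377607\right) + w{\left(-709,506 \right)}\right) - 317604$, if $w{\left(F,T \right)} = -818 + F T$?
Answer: $700431 + 3 i \sqrt{22530} \approx 7.0043 \cdot 10^{5} + 450.3 i$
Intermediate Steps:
$u = 3 i \sqrt{22530}$ ($u = \sqrt{-202770} = 3 i \sqrt{22530} \approx 450.3 i$)
$\left(\left(u + 1377607\right) + w{\left(-709,506 \right)}\right) - 317604 = \left(\left(3 i \sqrt{22530} + 1377607\right) - 359572\right) - 317604 = \left(\left(1377607 + 3 i \sqrt{22530}\right) - 359572\right) - 317604 = \left(1018035 + 3 i \sqrt{22530}\right) - 317604 = 700431 + 3 i \sqrt{22530}$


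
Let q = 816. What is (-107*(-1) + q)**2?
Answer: 851929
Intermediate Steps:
(-107*(-1) + q)**2 = (-107*(-1) + 816)**2 = (107 + 816)**2 = 923**2 = 851929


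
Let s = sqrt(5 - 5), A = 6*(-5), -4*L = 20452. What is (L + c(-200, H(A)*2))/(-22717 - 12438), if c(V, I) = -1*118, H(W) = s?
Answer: 5231/35155 ≈ 0.14880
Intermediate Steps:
L = -5113 (L = -1/4*20452 = -5113)
A = -30
s = 0 (s = sqrt(0) = 0)
H(W) = 0
c(V, I) = -118
(L + c(-200, H(A)*2))/(-22717 - 12438) = (-5113 - 118)/(-22717 - 12438) = -5231/(-35155) = -5231*(-1/35155) = 5231/35155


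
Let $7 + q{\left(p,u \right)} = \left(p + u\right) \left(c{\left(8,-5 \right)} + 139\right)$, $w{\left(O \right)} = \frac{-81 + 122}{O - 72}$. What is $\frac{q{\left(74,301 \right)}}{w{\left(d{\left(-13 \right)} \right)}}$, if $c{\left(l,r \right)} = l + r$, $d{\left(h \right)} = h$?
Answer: $- \frac{4525655}{41} \approx -1.1038 \cdot 10^{5}$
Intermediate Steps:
$w{\left(O \right)} = \frac{41}{-72 + O}$
$q{\left(p,u \right)} = -7 + 142 p + 142 u$ ($q{\left(p,u \right)} = -7 + \left(p + u\right) \left(\left(8 - 5\right) + 139\right) = -7 + \left(p + u\right) \left(3 + 139\right) = -7 + \left(p + u\right) 142 = -7 + \left(142 p + 142 u\right) = -7 + 142 p + 142 u$)
$\frac{q{\left(74,301 \right)}}{w{\left(d{\left(-13 \right)} \right)}} = \frac{-7 + 142 \cdot 74 + 142 \cdot 301}{41 \frac{1}{-72 - 13}} = \frac{-7 + 10508 + 42742}{41 \frac{1}{-85}} = \frac{53243}{41 \left(- \frac{1}{85}\right)} = \frac{53243}{- \frac{41}{85}} = 53243 \left(- \frac{85}{41}\right) = - \frac{4525655}{41}$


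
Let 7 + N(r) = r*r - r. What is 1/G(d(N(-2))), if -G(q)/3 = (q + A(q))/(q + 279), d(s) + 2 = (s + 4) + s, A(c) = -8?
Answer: 93/8 ≈ 11.625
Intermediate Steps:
N(r) = -7 + r**2 - r (N(r) = -7 + (r*r - r) = -7 + (r**2 - r) = -7 + r**2 - r)
d(s) = 2 + 2*s (d(s) = -2 + ((s + 4) + s) = -2 + ((4 + s) + s) = -2 + (4 + 2*s) = 2 + 2*s)
G(q) = -3*(-8 + q)/(279 + q) (G(q) = -3*(q - 8)/(q + 279) = -3*(-8 + q)/(279 + q))
1/G(d(N(-2))) = 1/(3*(8 - (2 + 2*(-7 + (-2)**2 - 1*(-2))))/(279 + (2 + 2*(-7 + (-2)**2 - 1*(-2))))) = 1/(3*(8 - (2 + 2*(-7 + 4 + 2)))/(279 + (2 + 2*(-7 + 4 + 2)))) = 1/(3*(8 - (2 + 2*(-1)))/(279 + (2 + 2*(-1)))) = 1/(3*(8 - (2 - 2))/(279 + (2 - 2))) = 1/(3*(8 - 1*0)/(279 + 0)) = 1/(3*(8 + 0)/279) = 1/(3*(1/279)*8) = 1/(8/93) = 93/8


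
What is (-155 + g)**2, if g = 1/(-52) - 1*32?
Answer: 94575625/2704 ≈ 34976.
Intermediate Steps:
g = -1665/52 (g = -1/52 - 32 = -1665/52 ≈ -32.019)
(-155 + g)**2 = (-155 - 1665/52)**2 = (-9725/52)**2 = 94575625/2704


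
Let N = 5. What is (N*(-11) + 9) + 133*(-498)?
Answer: -66280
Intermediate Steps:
(N*(-11) + 9) + 133*(-498) = (5*(-11) + 9) + 133*(-498) = (-55 + 9) - 66234 = -46 - 66234 = -66280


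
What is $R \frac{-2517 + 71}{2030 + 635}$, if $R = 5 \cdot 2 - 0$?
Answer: $- \frac{4892}{533} \approx -9.1782$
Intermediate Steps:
$R = 10$ ($R = 10 + 0 = 10$)
$R \frac{-2517 + 71}{2030 + 635} = 10 \frac{-2517 + 71}{2030 + 635} = 10 \left(- \frac{2446}{2665}\right) = - \frac{4892}{533}$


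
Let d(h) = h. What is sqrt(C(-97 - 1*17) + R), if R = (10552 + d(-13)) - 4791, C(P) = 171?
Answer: sqrt(5919) ≈ 76.935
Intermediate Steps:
R = 5748 (R = (10552 - 13) - 4791 = 10539 - 4791 = 5748)
sqrt(C(-97 - 1*17) + R) = sqrt(171 + 5748) = sqrt(5919)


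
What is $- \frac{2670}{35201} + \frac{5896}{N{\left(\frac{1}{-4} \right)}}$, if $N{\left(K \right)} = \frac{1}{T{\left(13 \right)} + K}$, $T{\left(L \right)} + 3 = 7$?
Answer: $\frac{778291440}{35201} \approx 22110.0$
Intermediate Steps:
$T{\left(L \right)} = 4$ ($T{\left(L \right)} = -3 + 7 = 4$)
$N{\left(K \right)} = \frac{1}{4 + K}$
$- \frac{2670}{35201} + \frac{5896}{N{\left(\frac{1}{-4} \right)}} = - \frac{2670}{35201} + \frac{5896}{\frac{1}{4 + \frac{1}{-4}}} = \left(-2670\right) \frac{1}{35201} + \frac{5896}{\frac{1}{4 - \frac{1}{4}}} = - \frac{2670}{35201} + \frac{5896}{\frac{1}{\frac{15}{4}}} = - \frac{2670}{35201} + \frac{5896}{\frac{4}{15}} = - \frac{2670}{35201} + 5896 \cdot \frac{15}{4} = - \frac{2670}{35201} + 22110 = \frac{778291440}{35201}$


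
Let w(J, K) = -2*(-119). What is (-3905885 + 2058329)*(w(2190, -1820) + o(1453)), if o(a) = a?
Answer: -3124217196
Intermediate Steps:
w(J, K) = 238
(-3905885 + 2058329)*(w(2190, -1820) + o(1453)) = (-3905885 + 2058329)*(238 + 1453) = -1847556*1691 = -3124217196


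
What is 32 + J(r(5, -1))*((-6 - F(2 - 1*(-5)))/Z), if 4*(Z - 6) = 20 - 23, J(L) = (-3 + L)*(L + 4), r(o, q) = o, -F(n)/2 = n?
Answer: 416/7 ≈ 59.429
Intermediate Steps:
F(n) = -2*n
J(L) = (-3 + L)*(4 + L)
Z = 21/4 (Z = 6 + (20 - 23)/4 = 6 + (¼)*(-3) = 6 - ¾ = 21/4 ≈ 5.2500)
32 + J(r(5, -1))*((-6 - F(2 - 1*(-5)))/Z) = 32 + (-12 + 5 + 5²)*((-6 - (-2)*(2 - 1*(-5)))/(21/4)) = 32 + (-12 + 5 + 25)*((-6 - (-2)*(2 + 5))*(4/21)) = 32 + 18*((-6 - (-2)*7)*(4/21)) = 32 + 18*((-6 - 1*(-14))*(4/21)) = 32 + 18*((-6 + 14)*(4/21)) = 32 + 18*(8*(4/21)) = 32 + 18*(32/21) = 32 + 192/7 = 416/7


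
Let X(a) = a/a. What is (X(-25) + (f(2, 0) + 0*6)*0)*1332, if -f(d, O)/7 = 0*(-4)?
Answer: 1332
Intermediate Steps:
f(d, O) = 0 (f(d, O) = -0*(-4) = -7*0 = 0)
X(a) = 1
(X(-25) + (f(2, 0) + 0*6)*0)*1332 = (1 + (0 + 0*6)*0)*1332 = (1 + (0 + 0)*0)*1332 = (1 + 0*0)*1332 = (1 + 0)*1332 = 1*1332 = 1332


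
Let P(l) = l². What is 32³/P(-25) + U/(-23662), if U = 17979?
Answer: 764119541/14788750 ≈ 51.669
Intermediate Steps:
32³/P(-25) + U/(-23662) = 32³/((-25)²) + 17979/(-23662) = 32768/625 + 17979*(-1/23662) = 32768*(1/625) - 17979/23662 = 32768/625 - 17979/23662 = 764119541/14788750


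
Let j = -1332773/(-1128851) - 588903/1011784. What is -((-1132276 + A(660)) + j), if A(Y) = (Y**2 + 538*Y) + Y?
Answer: 389400521131755645/1142153380184 ≈ 3.4094e+5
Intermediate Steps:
A(Y) = Y**2 + 539*Y
j = 683694656579/1142153380184 (j = -1332773*(-1/1128851) - 588903*1/1011784 = 1332773/1128851 - 588903/1011784 = 683694656579/1142153380184 ≈ 0.59860)
-((-1132276 + A(660)) + j) = -((-1132276 + 660*(539 + 660)) + 683694656579/1142153380184) = -((-1132276 + 660*1199) + 683694656579/1142153380184) = -((-1132276 + 791340) + 683694656579/1142153380184) = -(-340936 + 683694656579/1142153380184) = -1*(-389400521131755645/1142153380184) = 389400521131755645/1142153380184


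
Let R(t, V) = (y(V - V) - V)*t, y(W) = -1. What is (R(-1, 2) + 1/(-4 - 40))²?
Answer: 17161/1936 ≈ 8.8642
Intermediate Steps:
R(t, V) = t*(-1 - V) (R(t, V) = (-1 - V)*t = t*(-1 - V))
(R(-1, 2) + 1/(-4 - 40))² = (-1*(-1)*(1 + 2) + 1/(-4 - 40))² = (-1*(-1)*3 + 1/(-44))² = (3 - 1/44)² = (131/44)² = 17161/1936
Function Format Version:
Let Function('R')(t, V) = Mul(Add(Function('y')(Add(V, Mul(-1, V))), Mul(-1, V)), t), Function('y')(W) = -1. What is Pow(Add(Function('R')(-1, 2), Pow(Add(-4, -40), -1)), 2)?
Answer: Rational(17161, 1936) ≈ 8.8642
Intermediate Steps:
Function('R')(t, V) = Mul(t, Add(-1, Mul(-1, V))) (Function('R')(t, V) = Mul(Add(-1, Mul(-1, V)), t) = Mul(t, Add(-1, Mul(-1, V))))
Pow(Add(Function('R')(-1, 2), Pow(Add(-4, -40), -1)), 2) = Pow(Add(Mul(-1, -1, Add(1, 2)), Pow(Add(-4, -40), -1)), 2) = Pow(Add(Mul(-1, -1, 3), Pow(-44, -1)), 2) = Pow(Add(3, Rational(-1, 44)), 2) = Pow(Rational(131, 44), 2) = Rational(17161, 1936)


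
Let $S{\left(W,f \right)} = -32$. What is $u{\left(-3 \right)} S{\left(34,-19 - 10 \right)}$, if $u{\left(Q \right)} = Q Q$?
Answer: $-288$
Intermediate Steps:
$u{\left(Q \right)} = Q^{2}$
$u{\left(-3 \right)} S{\left(34,-19 - 10 \right)} = \left(-3\right)^{2} \left(-32\right) = 9 \left(-32\right) = -288$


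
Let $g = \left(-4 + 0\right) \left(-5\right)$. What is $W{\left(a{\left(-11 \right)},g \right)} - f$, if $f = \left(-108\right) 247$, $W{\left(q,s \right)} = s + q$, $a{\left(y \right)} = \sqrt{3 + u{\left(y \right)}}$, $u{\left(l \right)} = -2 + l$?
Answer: $26696 + i \sqrt{10} \approx 26696.0 + 3.1623 i$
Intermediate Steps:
$a{\left(y \right)} = \sqrt{1 + y}$ ($a{\left(y \right)} = \sqrt{3 + \left(-2 + y\right)} = \sqrt{1 + y}$)
$g = 20$ ($g = \left(-4\right) \left(-5\right) = 20$)
$W{\left(q,s \right)} = q + s$
$f = -26676$
$W{\left(a{\left(-11 \right)},g \right)} - f = \left(\sqrt{1 - 11} + 20\right) - -26676 = \left(\sqrt{-10} + 20\right) + 26676 = \left(i \sqrt{10} + 20\right) + 26676 = \left(20 + i \sqrt{10}\right) + 26676 = 26696 + i \sqrt{10}$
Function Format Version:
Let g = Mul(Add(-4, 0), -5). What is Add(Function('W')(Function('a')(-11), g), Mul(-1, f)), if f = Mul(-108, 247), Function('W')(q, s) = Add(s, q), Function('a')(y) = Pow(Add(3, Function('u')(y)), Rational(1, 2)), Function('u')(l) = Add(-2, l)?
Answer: Add(26696, Mul(I, Pow(10, Rational(1, 2)))) ≈ Add(26696., Mul(3.1623, I))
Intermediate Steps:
Function('a')(y) = Pow(Add(1, y), Rational(1, 2)) (Function('a')(y) = Pow(Add(3, Add(-2, y)), Rational(1, 2)) = Pow(Add(1, y), Rational(1, 2)))
g = 20 (g = Mul(-4, -5) = 20)
Function('W')(q, s) = Add(q, s)
f = -26676
Add(Function('W')(Function('a')(-11), g), Mul(-1, f)) = Add(Add(Pow(Add(1, -11), Rational(1, 2)), 20), Mul(-1, -26676)) = Add(Add(Pow(-10, Rational(1, 2)), 20), 26676) = Add(Add(Mul(I, Pow(10, Rational(1, 2))), 20), 26676) = Add(Add(20, Mul(I, Pow(10, Rational(1, 2)))), 26676) = Add(26696, Mul(I, Pow(10, Rational(1, 2))))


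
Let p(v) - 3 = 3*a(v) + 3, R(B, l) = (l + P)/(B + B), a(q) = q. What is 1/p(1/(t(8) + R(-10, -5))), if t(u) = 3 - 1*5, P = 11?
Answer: 23/108 ≈ 0.21296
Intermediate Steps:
R(B, l) = (11 + l)/(2*B) (R(B, l) = (l + 11)/(B + B) = (11 + l)/((2*B)) = (11 + l)*(1/(2*B)) = (11 + l)/(2*B))
t(u) = -2 (t(u) = 3 - 5 = -2)
p(v) = 6 + 3*v (p(v) = 3 + (3*v + 3) = 3 + (3 + 3*v) = 6 + 3*v)
1/p(1/(t(8) + R(-10, -5))) = 1/(6 + 3/(-2 + (½)*(11 - 5)/(-10))) = 1/(6 + 3/(-2 + (½)*(-⅒)*6)) = 1/(6 + 3/(-2 - 3/10)) = 1/(6 + 3/(-23/10)) = 1/(6 + 3*(-10/23)) = 1/(6 - 30/23) = 1/(108/23) = 23/108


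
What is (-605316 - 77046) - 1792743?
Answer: -2475105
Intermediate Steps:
(-605316 - 77046) - 1792743 = -682362 - 1792743 = -2475105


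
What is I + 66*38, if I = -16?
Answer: 2492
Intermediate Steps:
I + 66*38 = -16 + 66*38 = -16 + 2508 = 2492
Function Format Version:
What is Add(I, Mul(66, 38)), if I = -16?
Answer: 2492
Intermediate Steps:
Add(I, Mul(66, 38)) = Add(-16, Mul(66, 38)) = Add(-16, 2508) = 2492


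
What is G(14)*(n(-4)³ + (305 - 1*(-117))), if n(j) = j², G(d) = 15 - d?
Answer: 4518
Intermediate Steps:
G(14)*(n(-4)³ + (305 - 1*(-117))) = (15 - 1*14)*(((-4)²)³ + (305 - 1*(-117))) = (15 - 14)*(16³ + (305 + 117)) = 1*(4096 + 422) = 1*4518 = 4518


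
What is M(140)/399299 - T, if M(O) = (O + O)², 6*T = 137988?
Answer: -9183000002/399299 ≈ -22998.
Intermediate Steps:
T = 22998 (T = (⅙)*137988 = 22998)
M(O) = 4*O² (M(O) = (2*O)² = 4*O²)
M(140)/399299 - T = (4*140²)/399299 - 1*22998 = (4*19600)*(1/399299) - 22998 = 78400*(1/399299) - 22998 = 78400/399299 - 22998 = -9183000002/399299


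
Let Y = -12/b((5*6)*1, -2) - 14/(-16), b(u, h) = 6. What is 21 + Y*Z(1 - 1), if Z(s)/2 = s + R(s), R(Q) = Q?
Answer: 21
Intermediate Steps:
Z(s) = 4*s (Z(s) = 2*(s + s) = 2*(2*s) = 4*s)
Y = -9/8 (Y = -12/6 - 14/(-16) = -12*⅙ - 14*(-1/16) = -2 + 7/8 = -9/8 ≈ -1.1250)
21 + Y*Z(1 - 1) = 21 - 9*(1 - 1)/2 = 21 - 9*0/2 = 21 - 9/8*0 = 21 + 0 = 21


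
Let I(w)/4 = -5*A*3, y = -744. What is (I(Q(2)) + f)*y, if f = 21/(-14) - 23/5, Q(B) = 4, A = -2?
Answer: -423708/5 ≈ -84742.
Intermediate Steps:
I(w) = 120 (I(w) = 4*(-5*(-2)*3) = 4*(10*3) = 4*30 = 120)
f = -61/10 (f = 21*(-1/14) - 23*1/5 = -3/2 - 23/5 = -61/10 ≈ -6.1000)
(I(Q(2)) + f)*y = (120 - 61/10)*(-744) = (1139/10)*(-744) = -423708/5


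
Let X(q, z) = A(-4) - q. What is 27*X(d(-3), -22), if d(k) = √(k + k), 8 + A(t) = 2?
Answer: -162 - 27*I*√6 ≈ -162.0 - 66.136*I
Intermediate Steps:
A(t) = -6 (A(t) = -8 + 2 = -6)
d(k) = √2*√k (d(k) = √(2*k) = √2*√k)
X(q, z) = -6 - q
27*X(d(-3), -22) = 27*(-6 - √2*√(-3)) = 27*(-6 - √2*I*√3) = 27*(-6 - I*√6) = -162 - 27*I*√6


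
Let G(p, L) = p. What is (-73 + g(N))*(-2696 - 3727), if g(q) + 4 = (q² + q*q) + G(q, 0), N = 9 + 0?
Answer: -603762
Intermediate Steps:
N = 9
g(q) = -4 + q + 2*q² (g(q) = -4 + ((q² + q*q) + q) = -4 + ((q² + q²) + q) = -4 + (2*q² + q) = -4 + (q + 2*q²) = -4 + q + 2*q²)
(-73 + g(N))*(-2696 - 3727) = (-73 + (-4 + 9 + 2*9²))*(-2696 - 3727) = (-73 + (-4 + 9 + 2*81))*(-6423) = (-73 + (-4 + 9 + 162))*(-6423) = (-73 + 167)*(-6423) = 94*(-6423) = -603762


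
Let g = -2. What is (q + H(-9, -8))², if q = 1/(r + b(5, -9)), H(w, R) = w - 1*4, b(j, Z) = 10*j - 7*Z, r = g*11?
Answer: 1397124/8281 ≈ 168.71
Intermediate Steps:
r = -22 (r = -2*11 = -22)
b(j, Z) = -7*Z + 10*j
H(w, R) = -4 + w (H(w, R) = w - 4 = -4 + w)
q = 1/91 (q = 1/(-22 + (-7*(-9) + 10*5)) = 1/(-22 + (63 + 50)) = 1/(-22 + 113) = 1/91 ≈ 0.010989)
(q + H(-9, -8))² = (1/91 + (-4 - 9))² = (1/91 - 13)² = (-1182/91)² = 1397124/8281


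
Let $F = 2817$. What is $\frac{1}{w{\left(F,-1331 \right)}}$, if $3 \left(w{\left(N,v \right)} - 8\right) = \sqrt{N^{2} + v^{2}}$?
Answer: $- \frac{36}{4853237} + \frac{15 \sqrt{388282}}{9706474} \approx 0.00095553$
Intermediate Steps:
$w{\left(N,v \right)} = 8 + \frac{\sqrt{N^{2} + v^{2}}}{3}$
$\frac{1}{w{\left(F,-1331 \right)}} = \frac{1}{8 + \frac{\sqrt{2817^{2} + \left(-1331\right)^{2}}}{3}} = \frac{1}{8 + \frac{\sqrt{7935489 + 1771561}}{3}} = \frac{1}{8 + \frac{\sqrt{9707050}}{3}} = \frac{1}{8 + \frac{5 \sqrt{388282}}{3}}$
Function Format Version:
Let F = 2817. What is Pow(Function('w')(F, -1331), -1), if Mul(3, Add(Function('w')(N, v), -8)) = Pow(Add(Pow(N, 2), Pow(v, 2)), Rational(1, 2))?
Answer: Add(Rational(-36, 4853237), Mul(Rational(15, 9706474), Pow(388282, Rational(1, 2)))) ≈ 0.00095553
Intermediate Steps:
Function('w')(N, v) = Add(8, Mul(Rational(1, 3), Pow(Add(Pow(N, 2), Pow(v, 2)), Rational(1, 2))))
Pow(Function('w')(F, -1331), -1) = Pow(Add(8, Mul(Rational(1, 3), Pow(Add(Pow(2817, 2), Pow(-1331, 2)), Rational(1, 2)))), -1) = Pow(Add(8, Mul(Rational(1, 3), Pow(Add(7935489, 1771561), Rational(1, 2)))), -1) = Pow(Add(8, Mul(Rational(1, 3), Pow(9707050, Rational(1, 2)))), -1) = Pow(Add(8, Mul(Rational(1, 3), Mul(5, Pow(388282, Rational(1, 2))))), -1) = Pow(Add(8, Mul(Rational(5, 3), Pow(388282, Rational(1, 2)))), -1)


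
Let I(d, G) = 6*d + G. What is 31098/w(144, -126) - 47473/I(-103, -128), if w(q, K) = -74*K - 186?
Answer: 76167897/1136158 ≈ 67.040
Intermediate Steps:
I(d, G) = G + 6*d
w(q, K) = -186 - 74*K
31098/w(144, -126) - 47473/I(-103, -128) = 31098/(-186 - 74*(-126)) - 47473/(-128 + 6*(-103)) = 31098/(-186 + 9324) - 47473/(-128 - 618) = 31098/9138 - 47473/(-746) = 31098*(1/9138) - 47473*(-1/746) = 5183/1523 + 47473/746 = 76167897/1136158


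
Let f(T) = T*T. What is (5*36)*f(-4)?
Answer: 2880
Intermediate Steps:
f(T) = T²
(5*36)*f(-4) = (5*36)*(-4)² = 180*16 = 2880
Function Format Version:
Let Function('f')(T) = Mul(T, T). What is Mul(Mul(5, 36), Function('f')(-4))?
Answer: 2880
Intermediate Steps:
Function('f')(T) = Pow(T, 2)
Mul(Mul(5, 36), Function('f')(-4)) = Mul(Mul(5, 36), Pow(-4, 2)) = Mul(180, 16) = 2880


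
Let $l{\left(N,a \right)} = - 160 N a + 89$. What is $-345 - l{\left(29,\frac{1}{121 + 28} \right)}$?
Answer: $- \frac{60026}{149} \approx -402.86$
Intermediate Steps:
$l{\left(N,a \right)} = 89 - 160 N a$ ($l{\left(N,a \right)} = - 160 N a + 89 = 89 - 160 N a$)
$-345 - l{\left(29,\frac{1}{121 + 28} \right)} = -345 - \left(89 - \frac{4640}{121 + 28}\right) = -345 - \left(89 - \frac{4640}{149}\right) = -345 - \frac{8621}{149} = - \frac{60026}{149}$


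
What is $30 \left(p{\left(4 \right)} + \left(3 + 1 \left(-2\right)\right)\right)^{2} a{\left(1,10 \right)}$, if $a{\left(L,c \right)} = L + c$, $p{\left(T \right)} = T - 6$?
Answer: $330$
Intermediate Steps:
$p{\left(T \right)} = -6 + T$ ($p{\left(T \right)} = T - 6 = -6 + T$)
$30 \left(p{\left(4 \right)} + \left(3 + 1 \left(-2\right)\right)\right)^{2} a{\left(1,10 \right)} = 30 \left(\left(-6 + 4\right) + \left(3 + 1 \left(-2\right)\right)\right)^{2} \left(1 + 10\right) = 30 \left(-2 + \left(3 - 2\right)\right)^{2} \cdot 11 = 30 \left(-2 + 1\right)^{2} \cdot 11 = 30 \left(-1\right)^{2} \cdot 11 = 30 \cdot 1 \cdot 11 = 30 \cdot 11 = 330$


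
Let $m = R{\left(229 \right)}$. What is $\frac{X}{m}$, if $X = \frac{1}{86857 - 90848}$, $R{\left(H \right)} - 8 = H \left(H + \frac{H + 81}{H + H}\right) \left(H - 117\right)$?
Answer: $- \frac{1}{23510023160} \approx -4.2535 \cdot 10^{-11}$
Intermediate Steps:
$R{\left(H \right)} = 8 + H \left(-117 + H\right) \left(H + \frac{81 + H}{2 H}\right)$ ($R{\left(H \right)} = 8 + H \left(H + \frac{H + 81}{H + H}\right) \left(H - 117\right) = 8 + H \left(H + \frac{81 + H}{2 H}\right) \left(-117 + H\right) = 8 + H \left(-117 + H\right) \left(H + \frac{81 + H}{2 H}\right)$)
$X = - \frac{1}{3991}$ ($X = \frac{1}{-3991} = - \frac{1}{3991} \approx -0.00025056$)
$m = 5890760$ ($m = - \frac{9461}{2} + 229^{3} - 4122 - \frac{233 \cdot 229^{2}}{2} = - \frac{9461}{2} + 12008989 - 4122 - \frac{12218753}{2} = 5890760$)
$\frac{X}{m} = - \frac{1}{3991 \cdot 5890760} = \left(- \frac{1}{3991}\right) \frac{1}{5890760} = - \frac{1}{23510023160}$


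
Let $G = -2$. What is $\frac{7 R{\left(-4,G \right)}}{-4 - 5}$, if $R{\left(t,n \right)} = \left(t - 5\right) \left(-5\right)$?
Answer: $-35$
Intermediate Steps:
$R{\left(t,n \right)} = 25 - 5 t$ ($R{\left(t,n \right)} = \left(-5 + t\right) \left(-5\right) = 25 - 5 t$)
$\frac{7 R{\left(-4,G \right)}}{-4 - 5} = \frac{7 \left(25 - -20\right)}{-4 - 5} = \frac{7 \left(25 + 20\right)}{-9} = 7 \cdot 45 \left(- \frac{1}{9}\right) = 315 \left(- \frac{1}{9}\right) = -35$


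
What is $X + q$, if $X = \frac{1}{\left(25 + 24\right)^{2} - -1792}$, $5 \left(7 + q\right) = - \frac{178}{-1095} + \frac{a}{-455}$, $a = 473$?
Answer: $- \frac{2141332261}{298436775} \approx -7.1752$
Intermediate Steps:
$q = - \frac{3574964}{498225}$ ($q = -7 + \frac{- \frac{178}{-1095} + \frac{473}{-455}}{5} = -7 + \frac{\left(-178\right) \left(- \frac{1}{1095}\right) + 473 \left(- \frac{1}{455}\right)}{5} = -7 + \frac{\frac{178}{1095} - \frac{473}{455}}{5} = -7 + \frac{1}{5} \left(- \frac{87389}{99645}\right) = -7 - \frac{87389}{498225} = - \frac{3574964}{498225} \approx -7.1754$)
$X = \frac{1}{4193}$ ($X = \frac{1}{49^{2} + 1792} = \frac{1}{2401 + 1792} = \frac{1}{4193} \approx 0.00023849$)
$X + q = \frac{1}{4193} - \frac{3574964}{498225} = - \frac{2141332261}{298436775}$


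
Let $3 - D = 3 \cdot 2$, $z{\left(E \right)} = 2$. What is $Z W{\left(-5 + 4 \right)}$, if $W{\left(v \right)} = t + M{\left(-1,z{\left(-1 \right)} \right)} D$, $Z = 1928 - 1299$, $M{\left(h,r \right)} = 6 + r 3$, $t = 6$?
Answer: $-18870$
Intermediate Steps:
$D = -3$ ($D = 3 - 3 \cdot 2 = 3 - 6 = -3$)
$M{\left(h,r \right)} = 6 + 3 r$
$Z = 629$ ($Z = 1928 - 1299 = 629$)
$W{\left(v \right)} = -30$ ($W{\left(v \right)} = 6 + \left(6 + 3 \cdot 2\right) \left(-3\right) = 6 + \left(6 + 6\right) \left(-3\right) = 6 + 12 \left(-3\right) = 6 - 36 = -30$)
$Z W{\left(-5 + 4 \right)} = 629 \left(-30\right) = -18870$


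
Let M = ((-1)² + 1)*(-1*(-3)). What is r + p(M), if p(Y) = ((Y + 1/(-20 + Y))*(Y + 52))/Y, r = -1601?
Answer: -64835/42 ≈ -1543.7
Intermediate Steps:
M = 6 (M = (1 + 1)*3 = 2*3 = 6)
p(Y) = (52 + Y)*(Y + 1/(-20 + Y))/Y (p(Y) = ((Y + 1/(-20 + Y))*(52 + Y))/Y = ((52 + Y)*(Y + 1/(-20 + Y)))/Y = (52 + Y)*(Y + 1/(-20 + Y))/Y)
r + p(M) = -1601 + (52 + 6³ - 1039*6 + 32*6²)/(6*(-20 + 6)) = -1601 + (⅙)*(52 + 216 - 6234 + 32*36)/(-14) = -1601 + (⅙)*(-1/14)*(52 + 216 - 6234 + 1152) = -1601 + (⅙)*(-1/14)*(-4814) = -1601 + 2407/42 = -64835/42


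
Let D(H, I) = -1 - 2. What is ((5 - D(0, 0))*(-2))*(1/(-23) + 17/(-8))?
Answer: 798/23 ≈ 34.696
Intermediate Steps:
D(H, I) = -3
((5 - D(0, 0))*(-2))*(1/(-23) + 17/(-8)) = ((5 - 1*(-3))*(-2))*(1/(-23) + 17/(-8)) = ((5 + 3)*(-2))*(1*(-1/23) + 17*(-⅛)) = (8*(-2))*(-1/23 - 17/8) = -16*(-399/184) = 798/23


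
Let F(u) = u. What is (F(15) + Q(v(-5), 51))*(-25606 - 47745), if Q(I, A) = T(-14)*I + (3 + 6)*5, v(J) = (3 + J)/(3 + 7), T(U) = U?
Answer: -23032214/5 ≈ -4.6064e+6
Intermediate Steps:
v(J) = 3/10 + J/10 (v(J) = (3 + J)/10 = (3 + J)*(⅒) = 3/10 + J/10)
Q(I, A) = 45 - 14*I (Q(I, A) = -14*I + (3 + 6)*5 = -14*I + 9*5 = -14*I + 45 = 45 - 14*I)
(F(15) + Q(v(-5), 51))*(-25606 - 47745) = (15 + (45 - 14*(3/10 + (⅒)*(-5))))*(-25606 - 47745) = (15 + (45 - 14*(3/10 - ½)))*(-73351) = (15 + (45 - 14*(-⅕)))*(-73351) = (15 + (45 + 14/5))*(-73351) = (15 + 239/5)*(-73351) = (314/5)*(-73351) = -23032214/5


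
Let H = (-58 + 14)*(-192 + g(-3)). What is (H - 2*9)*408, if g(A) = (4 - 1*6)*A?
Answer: 3331728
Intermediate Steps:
g(A) = -2*A (g(A) = (4 - 6)*A = -2*A)
H = 8184 (H = (-58 + 14)*(-192 - 2*(-3)) = -44*(-192 + 6) = -44*(-186) = 8184)
(H - 2*9)*408 = (8184 - 2*9)*408 = (8184 - 18)*408 = 8166*408 = 3331728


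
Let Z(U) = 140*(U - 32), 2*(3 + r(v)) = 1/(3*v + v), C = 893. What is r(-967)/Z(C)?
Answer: -23209/932497440 ≈ -2.4889e-5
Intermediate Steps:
r(v) = -3 + 1/(8*v) (r(v) = -3 + 1/(2*(3*v + v)) = -3 + 1/(2*((4*v))) = -3 + (1/(4*v))/2 = -3 + 1/(8*v))
Z(U) = -4480 + 140*U (Z(U) = 140*(-32 + U) = -4480 + 140*U)
r(-967)/Z(C) = (-3 + (1/8)/(-967))/(-4480 + 140*893) = (-3 + (1/8)*(-1/967))/(-4480 + 125020) = (-3 - 1/7736)/120540 = -23209/7736*1/120540 = -23209/932497440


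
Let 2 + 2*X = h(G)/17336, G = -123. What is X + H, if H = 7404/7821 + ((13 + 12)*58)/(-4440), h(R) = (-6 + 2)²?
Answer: -9613531/25336564 ≈ -0.37943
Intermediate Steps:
h(R) = 16 (h(R) = (-4)² = 16)
X = -2166/2167 (X = -1 + (16/17336)/2 = -1 + (16*(1/17336))/2 = -1 + (½)*(2/2167) = -1 + 1/2167 = -2166/2167 ≈ -0.99954)
H = 79753/128612 (H = 7404*(1/7821) + (25*58)*(-1/4440) = 2468/2607 + 1450*(-1/4440) = 2468/2607 - 145/444 = 79753/128612 ≈ 0.62011)
X + H = -2166/2167 + 79753/128612 = -9613531/25336564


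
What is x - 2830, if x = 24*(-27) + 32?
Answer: -3446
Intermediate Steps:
x = -616 (x = -648 + 32 = -616)
x - 2830 = -616 - 2830 = -3446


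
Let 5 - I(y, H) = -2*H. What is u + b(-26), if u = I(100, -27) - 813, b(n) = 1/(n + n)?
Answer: -44825/52 ≈ -862.02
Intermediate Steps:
b(n) = 1/(2*n)
I(y, H) = 5 + 2*H (I(y, H) = 5 - (-2)*H = 5 + 2*H)
u = -862 (u = (5 + 2*(-27)) - 813 = (5 - 54) - 813 = -49 - 813 = -862)
u + b(-26) = -862 + (½)/(-26) = -862 + (½)*(-1/26) = -862 - 1/52 = -44825/52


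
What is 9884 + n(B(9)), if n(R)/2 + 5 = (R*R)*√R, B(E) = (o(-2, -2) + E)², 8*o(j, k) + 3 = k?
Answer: 1511900723/16384 ≈ 92279.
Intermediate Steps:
o(j, k) = -3/8 + k/8
B(E) = (-5/8 + E)² (B(E) = ((-3/8 + (⅛)*(-2)) + E)² = ((-3/8 - ¼) + E)² = (-5/8 + E)²)
n(R) = -10 + 2*R^(5/2) (n(R) = -10 + 2*((R*R)*√R) = -10 + 2*(R²*√R) = -10 + 2*R^(5/2))
9884 + n(B(9)) = 9884 + (-10 + 2*((-5 + 8*9)²/64)^(5/2)) = 9884 + (-10 + 2*((-5 + 72)²/64)^(5/2)) = 9884 + (-10 + 2*((1/64)*67²)^(5/2)) = 9884 + (-10 + 2*((1/64)*4489)^(5/2)) = 9884 + (-10 + 2*(4489/64)^(5/2)) = 9884 + (-10 + 2*(1350125107/32768)) = 9884 + (-10 + 1350125107/16384) = 9884 + 1349961267/16384 = 1511900723/16384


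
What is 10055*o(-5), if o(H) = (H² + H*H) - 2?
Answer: 482640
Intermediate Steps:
o(H) = -2 + 2*H² (o(H) = (H² + H²) - 2 = 2*H² - 2 = -2 + 2*H²)
10055*o(-5) = 10055*(-2 + 2*(-5)²) = 10055*(-2 + 2*25) = 10055*(-2 + 50) = 10055*48 = 482640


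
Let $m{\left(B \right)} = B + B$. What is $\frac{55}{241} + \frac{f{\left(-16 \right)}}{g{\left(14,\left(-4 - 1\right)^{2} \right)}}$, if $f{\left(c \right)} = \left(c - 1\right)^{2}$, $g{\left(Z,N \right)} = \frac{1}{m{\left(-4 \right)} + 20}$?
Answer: $\frac{835843}{241} \approx 3468.2$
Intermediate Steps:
$m{\left(B \right)} = 2 B$
$g{\left(Z,N \right)} = \frac{1}{12}$ ($g{\left(Z,N \right)} = \frac{1}{2 \left(-4\right) + 20} = \frac{1}{-8 + 20} = \frac{1}{12}$)
$f{\left(c \right)} = \left(-1 + c\right)^{2}$
$\frac{55}{241} + \frac{f{\left(-16 \right)}}{g{\left(14,\left(-4 - 1\right)^{2} \right)}} = \frac{55}{241} + \left(-1 - 16\right)^{2} \frac{1}{\frac{1}{12}} = 55 \cdot \frac{1}{241} + \left(-17\right)^{2} \cdot 12 = \frac{55}{241} + 289 \cdot 12 = \frac{55}{241} + 3468 = \frac{835843}{241}$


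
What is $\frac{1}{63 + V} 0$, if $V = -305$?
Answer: $0$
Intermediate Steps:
$\frac{1}{63 + V} 0 = \frac{1}{63 - 305} \cdot 0 = \frac{1}{-242} \cdot 0 = \left(- \frac{1}{242}\right) 0 = 0$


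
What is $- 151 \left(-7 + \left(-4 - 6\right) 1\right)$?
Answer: $2567$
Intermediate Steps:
$- 151 \left(-7 + \left(-4 - 6\right) 1\right) = - 151 \left(-7 - 10\right) = \left(-151\right) \left(-17\right) = 2567$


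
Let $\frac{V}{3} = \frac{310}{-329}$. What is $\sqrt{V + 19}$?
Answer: $\frac{\sqrt{1750609}}{329} \approx 4.0216$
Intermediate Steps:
$V = - \frac{930}{329}$ ($V = 3 \frac{310}{-329} = 3 \cdot 310 \left(- \frac{1}{329}\right) = 3 \left(- \frac{310}{329}\right) = - \frac{930}{329} \approx -2.8267$)
$\sqrt{V + 19} = \sqrt{- \frac{930}{329} + 19} = \sqrt{\frac{5321}{329}} = \frac{\sqrt{1750609}}{329}$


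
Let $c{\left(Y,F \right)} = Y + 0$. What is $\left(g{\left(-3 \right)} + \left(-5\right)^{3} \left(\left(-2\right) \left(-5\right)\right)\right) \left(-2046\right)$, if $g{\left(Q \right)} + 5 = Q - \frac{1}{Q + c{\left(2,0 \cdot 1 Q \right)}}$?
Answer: $2571822$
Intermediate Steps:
$c{\left(Y,F \right)} = Y$
$g{\left(Q \right)} = -5 + Q - \frac{1}{2 + Q}$ ($g{\left(Q \right)} = -5 + \left(Q - \frac{1}{Q + 2}\right) = -5 + \left(Q - \frac{1}{2 + Q}\right) = -5 + Q - \frac{1}{2 + Q}$)
$\left(g{\left(-3 \right)} + \left(-5\right)^{3} \left(\left(-2\right) \left(-5\right)\right)\right) \left(-2046\right) = \left(\frac{-11 + \left(-3\right)^{2} - -9}{2 - 3} + \left(-5\right)^{3} \left(\left(-2\right) \left(-5\right)\right)\right) \left(-2046\right) = \left(\frac{-11 + 9 + 9}{-1} - 1250\right) \left(-2046\right) = \left(\left(-1\right) 7 - 1250\right) \left(-2046\right) = \left(-7 - 1250\right) \left(-2046\right) = \left(-1257\right) \left(-2046\right) = 2571822$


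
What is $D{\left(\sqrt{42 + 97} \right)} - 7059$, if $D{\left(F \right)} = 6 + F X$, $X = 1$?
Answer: $-7053 + \sqrt{139} \approx -7041.2$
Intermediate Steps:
$D{\left(F \right)} = 6 + F$ ($D{\left(F \right)} = 6 + F 1 = 6 + F$)
$D{\left(\sqrt{42 + 97} \right)} - 7059 = \left(6 + \sqrt{42 + 97}\right) - 7059 = \left(6 + \sqrt{139}\right) - 7059 = -7053 + \sqrt{139}$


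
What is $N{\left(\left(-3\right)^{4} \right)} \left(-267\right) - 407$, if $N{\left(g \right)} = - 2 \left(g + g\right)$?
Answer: $86101$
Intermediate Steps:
$N{\left(g \right)} = - 4 g$ ($N{\left(g \right)} = - 2 \cdot 2 g = - 4 g$)
$N{\left(\left(-3\right)^{4} \right)} \left(-267\right) - 407 = - 4 \left(-3\right)^{4} \left(-267\right) - 407 = \left(-4\right) 81 \left(-267\right) - 407 = \left(-324\right) \left(-267\right) - 407 = 86508 - 407 = 86101$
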